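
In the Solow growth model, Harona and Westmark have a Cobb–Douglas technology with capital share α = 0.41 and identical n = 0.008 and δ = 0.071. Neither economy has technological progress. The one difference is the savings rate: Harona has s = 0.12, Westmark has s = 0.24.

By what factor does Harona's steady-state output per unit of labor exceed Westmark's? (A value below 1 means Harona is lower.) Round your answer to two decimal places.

ratio ≈ 0.62

Steady-state y* = [s/(n + δ)]^(α/(1−α)), so the ratio is [ (s_H/(n + δ)_H) / (s_W/(n + δ)_W) ]^0.6949.
s_H/(n + δ)_H = 0.12/0.079 = 1.5190; s_W/(n + δ)_W = 0.24/0.079 = 3.0380.
Ratio = (1.5190/3.0380)^0.6949 = 0.5000^0.6949 ≈ 0.6178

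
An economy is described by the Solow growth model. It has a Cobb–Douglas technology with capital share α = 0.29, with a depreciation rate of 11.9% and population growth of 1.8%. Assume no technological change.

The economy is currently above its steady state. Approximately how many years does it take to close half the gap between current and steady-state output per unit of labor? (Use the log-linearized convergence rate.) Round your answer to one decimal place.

Near the steady state the convergence rate is λ = (1 − α)(n + δ).
λ = (1 − 0.29) × 0.137 = 0.71 × 0.137 = 0.09727
Half-life = ln 2 / λ = 0.6931 / 0.09727 ≈ 7.13 years

half-life ≈ 7.1 years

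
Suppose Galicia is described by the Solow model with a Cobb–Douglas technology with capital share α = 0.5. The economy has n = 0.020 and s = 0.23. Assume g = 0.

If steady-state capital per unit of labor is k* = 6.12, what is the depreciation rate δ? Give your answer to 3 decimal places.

At the steady state, Δk = 0, so s·k^α = (n + δ)·k.
So s / (n + δ) = (k*)^(1−α) = 6.12^0.5 = 2.4739.
Therefore n + δ = s / 2.4739 = 0.23 / 2.4739 = 0.0930, so δ = 0.0930 − 0.020 = 0.0730.

δ ≈ 0.073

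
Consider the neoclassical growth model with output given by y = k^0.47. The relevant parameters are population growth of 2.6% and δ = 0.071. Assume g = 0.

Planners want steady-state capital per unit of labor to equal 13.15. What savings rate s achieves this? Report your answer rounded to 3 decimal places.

Steady state requires s·f(k) = (n + δ)·k, i.e. s·k^α = (n + δ)·k.
So s / (n + δ) = (k*)^(1−α) = 13.15^0.53 = 3.9177.
Therefore s = 3.9177 × (n + δ) = 3.9177 × 0.097 = 0.3800.

s ≈ 0.380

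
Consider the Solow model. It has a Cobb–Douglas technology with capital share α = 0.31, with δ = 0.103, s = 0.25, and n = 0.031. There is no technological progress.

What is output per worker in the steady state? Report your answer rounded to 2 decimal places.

In steady state, investment equals break-even investment: s·k^α = (n + δ)·k.
Dividing both sides by k: k^(1−α) = s / (n + δ).
k^0.69 = 0.25 / (0.031 + 0.103) = 0.25 / 0.134 = 1.8657
k* = 1.8657^(1/0.69) ≈ 2.4690
y* = (k*)^α = 2.4690^0.31 ≈ 1.3234

y* = 1.32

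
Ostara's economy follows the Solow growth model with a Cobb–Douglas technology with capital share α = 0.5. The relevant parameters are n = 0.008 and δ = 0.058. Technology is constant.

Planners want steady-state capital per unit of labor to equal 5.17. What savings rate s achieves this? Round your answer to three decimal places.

At the steady state, Δk = 0, so s·k^α = (n + δ)·k.
So s / (n + δ) = (k*)^(1−α) = 5.17^0.5 = 2.2738.
Therefore s = 2.2738 × (n + δ) = 2.2738 × 0.066 = 0.1501.

s ≈ 0.150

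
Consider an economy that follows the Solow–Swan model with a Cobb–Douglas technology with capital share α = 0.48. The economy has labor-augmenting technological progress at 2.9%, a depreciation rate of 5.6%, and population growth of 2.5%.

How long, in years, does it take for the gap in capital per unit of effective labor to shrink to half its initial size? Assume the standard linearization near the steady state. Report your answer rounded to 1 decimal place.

Near the steady state the convergence rate is λ = (1 − α)(n + g + δ).
λ = (1 − 0.48) × 0.110 = 0.52 × 0.110 = 0.0572
Half-life = ln 2 / λ = 0.6931 / 0.0572 ≈ 12.12 years

t_½ ≈ 12.1 years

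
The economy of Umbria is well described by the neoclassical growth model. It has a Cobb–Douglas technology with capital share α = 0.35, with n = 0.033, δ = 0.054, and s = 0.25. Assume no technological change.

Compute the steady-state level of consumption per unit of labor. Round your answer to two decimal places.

c* ≈ 1.32

Steady state requires s·f(k) = (n + δ)·k, i.e. s·k^α = (n + δ)·k.
Rearranging, k^(1−α) = s / (n + δ).
k^0.65 = 0.25 / (0.033 + 0.054) = 0.25 / 0.087 = 2.8736
k* = 2.8736^(1/0.65) ≈ 5.0731
y* = (k*)^α = 5.0731^0.35 ≈ 1.7654
c* = (1 − s)·y* = (1 − 0.25) × 1.7654 ≈ 1.3241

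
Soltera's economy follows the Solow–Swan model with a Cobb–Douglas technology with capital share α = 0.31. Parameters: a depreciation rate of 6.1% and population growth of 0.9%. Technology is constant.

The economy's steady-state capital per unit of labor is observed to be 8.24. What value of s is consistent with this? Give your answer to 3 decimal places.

In steady state, investment equals break-even investment: s·k^α = (n + δ)·k.
So s / (n + δ) = (k*)^(1−α) = 8.24^0.69 = 4.2854.
Therefore s = 4.2854 × (n + δ) = 4.2854 × 0.070 = 0.3000.

s ≈ 0.300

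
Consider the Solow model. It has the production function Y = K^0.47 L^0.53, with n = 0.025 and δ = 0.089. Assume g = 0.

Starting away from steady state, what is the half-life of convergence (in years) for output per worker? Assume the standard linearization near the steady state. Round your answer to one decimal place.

about 11.5 years

Near the steady state the convergence rate is λ = (1 − α)(n + δ).
λ = (1 − 0.47) × 0.114 = 0.53 × 0.114 = 0.06042
Half-life = ln 2 / λ = 0.6931 / 0.06042 ≈ 11.47 years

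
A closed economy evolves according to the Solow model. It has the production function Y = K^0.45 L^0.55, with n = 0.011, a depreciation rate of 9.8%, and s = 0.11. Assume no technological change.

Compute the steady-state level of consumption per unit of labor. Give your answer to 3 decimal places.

In steady state, investment equals break-even investment: s·k^α = (n + δ)·k.
Rearranging, k^(1−α) = s / (n + δ).
k^0.55 = 0.11 / (0.011 + 0.098) = 0.11 / 0.109 = 1.0092
k* = 1.0092^(1/0.55) ≈ 1.0168
y* = (k*)^α = 1.0168^0.45 ≈ 1.0075
c* = (1 − s)·y* = (1 − 0.11) × 1.0075 ≈ 0.8967

c* = 0.897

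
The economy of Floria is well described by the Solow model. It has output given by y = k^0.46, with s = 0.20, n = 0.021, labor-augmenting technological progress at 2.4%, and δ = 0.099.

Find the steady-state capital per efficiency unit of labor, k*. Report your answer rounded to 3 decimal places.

Steady state requires s·f(k) = (n + g + δ)·k, i.e. s·k^α = (n + g + δ)·k.
Dividing both sides by k: k^(1−α) = s / (n + g + δ).
k^0.54 = 0.20 / (0.021 + 0.024 + 0.099) = 0.20 / 0.144 = 1.3889
k* = 1.3889^(1/0.54) ≈ 1.8374

k* = 1.837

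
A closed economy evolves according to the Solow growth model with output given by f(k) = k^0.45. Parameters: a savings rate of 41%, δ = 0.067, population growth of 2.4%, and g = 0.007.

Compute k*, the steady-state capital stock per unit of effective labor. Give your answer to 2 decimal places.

k* = 13.49

In steady state, investment equals break-even investment: s·k^α = (n + g + δ)·k.
Dividing both sides by k: k^(1−α) = s / (n + g + δ).
k^0.55 = 0.41 / (0.024 + 0.007 + 0.067) = 0.41 / 0.098 = 4.1837
k* = 4.1837^(1/0.55) ≈ 13.4930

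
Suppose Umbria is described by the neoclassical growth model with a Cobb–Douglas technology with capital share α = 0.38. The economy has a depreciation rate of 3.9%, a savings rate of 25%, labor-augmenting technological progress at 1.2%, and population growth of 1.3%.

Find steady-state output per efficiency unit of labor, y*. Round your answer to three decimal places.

Steady state requires s·f(k) = (n + g + δ)·k, i.e. s·k^α = (n + g + δ)·k.
Rearranging, k^(1−α) = s / (n + g + δ).
k^0.62 = 0.25 / (0.013 + 0.012 + 0.039) = 0.25 / 0.064 = 3.9063
k* = 3.9063^(1/0.62) ≈ 9.0045
y* = (k*)^α = 9.0045^0.38 ≈ 2.3051

y* = 2.305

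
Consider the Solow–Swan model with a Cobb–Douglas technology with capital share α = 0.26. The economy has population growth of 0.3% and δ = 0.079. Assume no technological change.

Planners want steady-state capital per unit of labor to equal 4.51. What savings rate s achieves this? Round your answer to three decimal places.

At the steady state, Δk = 0, so s·k^α = (n + δ)·k.
So s / (n + δ) = (k*)^(1−α) = 4.51^0.74 = 3.0485.
Therefore s = 3.0485 × (n + δ) = 3.0485 × 0.082 = 0.2500.

s ≈ 0.250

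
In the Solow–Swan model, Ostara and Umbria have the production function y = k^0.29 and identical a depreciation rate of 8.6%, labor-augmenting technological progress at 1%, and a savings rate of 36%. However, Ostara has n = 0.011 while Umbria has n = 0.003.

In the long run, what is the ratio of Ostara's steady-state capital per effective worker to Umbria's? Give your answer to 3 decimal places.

Steady-state k* = [s/(n + g + δ)]^(1/(1−α)), so the ratio is [ (s_O/(n + g + δ)_O) / (s_U/(n + g + δ)_U) ]^1.4085.
s_O/(n + g + δ)_O = 0.36/0.107 = 3.3645; s_U/(n + g + δ)_U = 0.36/0.099 = 3.6364.
Ratio = (3.3645/3.6364)^1.4085 = 0.9252^1.4085 ≈ 0.8963

ratio ≈ 0.896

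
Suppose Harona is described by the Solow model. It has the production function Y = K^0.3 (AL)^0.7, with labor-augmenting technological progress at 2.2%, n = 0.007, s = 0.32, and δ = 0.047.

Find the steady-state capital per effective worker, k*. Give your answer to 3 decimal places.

k* = 7.797

In steady state, investment equals break-even investment: s·k^α = (n + g + δ)·k.
Rearranging, k^(1−α) = s / (n + g + δ).
k^0.7 = 0.32 / (0.007 + 0.022 + 0.047) = 0.32 / 0.076 = 4.2105
k* = 4.2105^(1/0.7) ≈ 7.7966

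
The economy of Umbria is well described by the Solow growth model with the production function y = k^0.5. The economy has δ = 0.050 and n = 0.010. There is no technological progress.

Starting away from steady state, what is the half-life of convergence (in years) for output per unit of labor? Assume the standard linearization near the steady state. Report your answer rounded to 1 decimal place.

about 23.1 years

Near the steady state the convergence rate is λ = (1 − α)(n + δ).
λ = (1 − 0.5) × 0.060 = 0.5 × 0.060 = 0.0300
Half-life = ln 2 / λ = 0.6931 / 0.0300 ≈ 23.10 years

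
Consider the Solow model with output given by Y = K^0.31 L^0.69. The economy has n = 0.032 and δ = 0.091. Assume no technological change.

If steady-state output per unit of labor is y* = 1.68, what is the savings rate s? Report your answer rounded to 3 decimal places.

At the steady state, Δk = 0, so s·k^α = (n + δ)·k.
Since y* = [s/(n + δ)]^(α/(1−α)), we have s/(n + δ) = (y*)^((1−α)/α) = 1.68^2.2258 = 3.1732.
Therefore s = 3.1732 × (n + δ) = 3.1732 × 0.123 = 0.3903.

s ≈ 0.390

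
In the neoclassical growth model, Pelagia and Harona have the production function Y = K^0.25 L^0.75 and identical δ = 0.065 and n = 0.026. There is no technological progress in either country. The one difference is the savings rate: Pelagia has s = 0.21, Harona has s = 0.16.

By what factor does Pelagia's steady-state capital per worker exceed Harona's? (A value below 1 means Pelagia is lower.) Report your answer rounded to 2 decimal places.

k*_P / k*_H ≈ 1.44

Steady-state k* = [s/(n + δ)]^(1/(1−α)), so the ratio is [ (s_P/(n + δ)_P) / (s_H/(n + δ)_H) ]^1.3333.
s_P/(n + δ)_P = 0.21/0.091 = 2.3077; s_H/(n + δ)_H = 0.16/0.091 = 1.7582.
Ratio = (2.3077/1.7582)^1.3333 = 1.3125^1.3333 ≈ 1.4370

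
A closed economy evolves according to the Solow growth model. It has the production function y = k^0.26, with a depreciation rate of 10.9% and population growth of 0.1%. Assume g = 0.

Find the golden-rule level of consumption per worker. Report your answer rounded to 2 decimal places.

c_gold ≈ 1.00

At the golden rule, f'(k) = n + δ, so α·k^(α−1) = n + δ and k_gold = (α/(n + δ))^(1/(1−α)).
k_gold = (0.26/0.110)^(1/0.74) = 2.3636^1.3514 ≈ 3.1978
c_gold = f(k_gold) − (n + δ)·k_gold = 1.3529 − 0.110×3.1978 ≈ 1.0011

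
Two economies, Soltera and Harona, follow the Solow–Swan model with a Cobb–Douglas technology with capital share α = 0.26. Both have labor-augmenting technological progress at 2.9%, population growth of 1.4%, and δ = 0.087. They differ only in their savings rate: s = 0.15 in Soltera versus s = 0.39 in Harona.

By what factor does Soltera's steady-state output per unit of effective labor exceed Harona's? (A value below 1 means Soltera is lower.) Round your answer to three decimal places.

y*_S / y*_H ≈ 0.715

Steady-state y* = [s/(n + g + δ)]^(α/(1−α)), so the ratio is [ (s_S/(n + g + δ)_S) / (s_H/(n + g + δ)_H) ]^0.3514.
s_S/(n + g + δ)_S = 0.15/0.130 = 1.1538; s_H/(n + g + δ)_H = 0.39/0.130 = 3.0000.
Ratio = (1.1538/3.0000)^0.3514 = 0.3846^0.3514 ≈ 0.7148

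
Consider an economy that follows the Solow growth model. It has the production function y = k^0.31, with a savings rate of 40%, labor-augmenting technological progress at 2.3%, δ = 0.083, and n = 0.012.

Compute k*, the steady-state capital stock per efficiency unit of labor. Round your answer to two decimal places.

In steady state, investment equals break-even investment: s·k^α = (n + g + δ)·k.
Dividing both sides by k: k^(1−α) = s / (n + g + δ).
k^0.69 = 0.40 / (0.012 + 0.023 + 0.083) = 0.40 / 0.118 = 3.3898
k* = 3.3898^(1/0.69) ≈ 5.8664

k* ≈ 5.87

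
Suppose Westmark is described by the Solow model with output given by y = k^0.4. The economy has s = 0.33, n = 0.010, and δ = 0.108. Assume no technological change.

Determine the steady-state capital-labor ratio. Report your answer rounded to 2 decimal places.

k* = 5.55

Steady state requires s·f(k) = (n + δ)·k, i.e. s·k^α = (n + δ)·k.
Rearranging, k^(1−α) = s / (n + δ).
k^0.6 = 0.33 / (0.010 + 0.108) = 0.33 / 0.118 = 2.7966
k* = 2.7966^(1/0.6) ≈ 5.5512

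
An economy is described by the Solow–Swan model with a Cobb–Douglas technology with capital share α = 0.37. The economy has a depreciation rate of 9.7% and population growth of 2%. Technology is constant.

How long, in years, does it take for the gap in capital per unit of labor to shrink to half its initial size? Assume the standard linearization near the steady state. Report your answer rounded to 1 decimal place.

half-life ≈ 9.4 years

Near the steady state the convergence rate is λ = (1 − α)(n + δ).
λ = (1 − 0.37) × 0.117 = 0.63 × 0.117 = 0.07371
Half-life = ln 2 / λ = 0.6931 / 0.07371 ≈ 9.40 years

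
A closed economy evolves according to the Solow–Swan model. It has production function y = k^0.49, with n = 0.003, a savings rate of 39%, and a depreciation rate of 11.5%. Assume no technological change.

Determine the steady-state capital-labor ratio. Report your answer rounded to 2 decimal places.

k* ≈ 10.42

In steady state, investment equals break-even investment: s·k^α = (n + δ)·k.
Rearranging, k^(1−α) = s / (n + δ).
k^0.51 = 0.39 / (0.003 + 0.115) = 0.39 / 0.118 = 3.3051
k* = 3.3051^(1/0.51) ≈ 10.4234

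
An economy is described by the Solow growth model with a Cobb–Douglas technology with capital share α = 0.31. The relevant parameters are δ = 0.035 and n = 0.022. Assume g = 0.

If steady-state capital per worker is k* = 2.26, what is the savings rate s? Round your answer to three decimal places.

s ≈ 0.100

Steady state requires s·f(k) = (n + δ)·k, i.e. s·k^α = (n + δ)·k.
So s / (n + δ) = (k*)^(1−α) = 2.26^0.69 = 1.7552.
Therefore s = 1.7552 × (n + δ) = 1.7552 × 0.057 = 0.1000.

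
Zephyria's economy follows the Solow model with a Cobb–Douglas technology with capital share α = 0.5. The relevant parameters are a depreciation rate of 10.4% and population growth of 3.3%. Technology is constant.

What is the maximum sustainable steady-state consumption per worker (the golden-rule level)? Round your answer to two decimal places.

At the golden rule, f'(k) = n + δ, so α·k^(α−1) = n + δ and k_gold = (α/(n + δ))^(1/(1−α)).
k_gold = (0.5/0.137)^(1/0.5) = 3.6496^2 ≈ 13.3196
c_gold = f(k_gold) − (n + δ)·k_gold = 3.6496 − 0.137×13.3196 ≈ 1.8248

c_gold ≈ 1.82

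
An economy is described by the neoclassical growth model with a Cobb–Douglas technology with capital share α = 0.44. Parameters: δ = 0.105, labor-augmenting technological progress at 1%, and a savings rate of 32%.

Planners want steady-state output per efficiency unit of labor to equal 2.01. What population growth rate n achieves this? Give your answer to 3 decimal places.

In steady state, investment equals break-even investment: s·k^α = (n + g + δ)·k.
Since y* = [s/(n + g + δ)]^(α/(1−α)), we have s/(n + g + δ) = (y*)^((1−α)/α) = 2.01^1.2727 = 2.4315.
Therefore n + g + δ = s / 2.4315 = 0.32 / 2.4315 = 0.1316, so n = 0.1316 − 0.115 = 0.0166.

n ≈ 0.017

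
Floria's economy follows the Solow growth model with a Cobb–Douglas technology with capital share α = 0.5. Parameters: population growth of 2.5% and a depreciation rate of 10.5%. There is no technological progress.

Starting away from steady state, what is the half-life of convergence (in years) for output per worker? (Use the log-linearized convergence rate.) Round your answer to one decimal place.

Near the steady state the convergence rate is λ = (1 − α)(n + δ).
λ = (1 − 0.5) × 0.130 = 0.5 × 0.130 = 0.0650
Half-life = ln 2 / λ = 0.6931 / 0.0650 ≈ 10.66 years

about 10.7 years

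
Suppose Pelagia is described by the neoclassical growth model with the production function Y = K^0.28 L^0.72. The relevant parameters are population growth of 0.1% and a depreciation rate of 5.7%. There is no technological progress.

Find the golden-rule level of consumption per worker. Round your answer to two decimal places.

At the golden rule, f'(k) = n + δ, so α·k^(α−1) = n + δ and k_gold = (α/(n + δ))^(1/(1−α)).
k_gold = (0.28/0.058)^(1/0.72) = 4.8276^1.3889 ≈ 8.9050
c_gold = f(k_gold) − (n + δ)·k_gold = 1.8446 − 0.058×8.9050 ≈ 1.3281

c_gold ≈ 1.33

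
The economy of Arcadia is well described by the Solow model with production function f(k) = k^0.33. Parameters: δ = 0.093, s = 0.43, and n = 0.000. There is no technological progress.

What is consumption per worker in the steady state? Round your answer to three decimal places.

Steady state requires s·f(k) = (n + δ)·k, i.e. s·k^α = (n + δ)·k.
Rearranging, k^(1−α) = s / (n + δ).
k^0.67 = 0.43 / (0.000 + 0.093) = 0.43 / 0.093 = 4.6237
k* = 4.6237^(1/0.67) ≈ 9.8293
y* = (k*)^α = 9.8293^0.33 ≈ 2.1258
c* = (1 − s)·y* = (1 − 0.43) × 2.1258 ≈ 1.2117

c* = 1.212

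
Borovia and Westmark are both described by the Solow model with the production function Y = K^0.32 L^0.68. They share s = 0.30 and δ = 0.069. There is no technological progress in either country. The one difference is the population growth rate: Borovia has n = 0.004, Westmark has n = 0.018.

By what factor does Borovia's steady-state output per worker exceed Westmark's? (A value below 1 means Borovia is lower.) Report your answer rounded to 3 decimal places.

Steady-state y* = [s/(n + δ)]^(α/(1−α)), so the ratio is [ (s_B/(n + δ)_B) / (s_W/(n + δ)_W) ]^0.4706.
s_B/(n + δ)_B = 0.30/0.073 = 4.1096; s_W/(n + δ)_W = 0.30/0.087 = 3.4483.
Ratio = (4.1096/3.4483)^0.4706 = 1.1918^0.4706 ≈ 1.0861

ratio ≈ 1.086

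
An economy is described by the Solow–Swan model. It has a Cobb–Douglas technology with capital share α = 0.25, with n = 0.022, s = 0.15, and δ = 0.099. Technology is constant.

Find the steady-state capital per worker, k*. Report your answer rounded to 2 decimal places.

k* = 1.33

In steady state, investment equals break-even investment: s·k^α = (n + δ)·k.
Dividing both sides by k: k^(1−α) = s / (n + δ).
k^0.75 = 0.15 / (0.022 + 0.099) = 0.15 / 0.121 = 1.2397
k* = 1.2397^(1/0.75) ≈ 1.3317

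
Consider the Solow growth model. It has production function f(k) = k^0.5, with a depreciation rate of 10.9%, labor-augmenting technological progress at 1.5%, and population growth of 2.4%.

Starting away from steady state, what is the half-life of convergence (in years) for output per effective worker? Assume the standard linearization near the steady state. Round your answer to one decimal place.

half-life ≈ 9.4 years

Near the steady state the convergence rate is λ = (1 − α)(n + g + δ).
λ = (1 − 0.5) × 0.148 = 0.5 × 0.148 = 0.0740
Half-life = ln 2 / λ = 0.6931 / 0.0740 ≈ 9.37 years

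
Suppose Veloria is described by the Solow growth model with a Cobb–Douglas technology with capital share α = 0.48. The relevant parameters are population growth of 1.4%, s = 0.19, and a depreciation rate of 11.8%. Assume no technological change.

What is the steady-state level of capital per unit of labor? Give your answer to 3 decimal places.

k* ≈ 2.015

Steady state requires s·f(k) = (n + δ)·k, i.e. s·k^α = (n + δ)·k.
Rearranging, k^(1−α) = s / (n + δ).
k^0.52 = 0.19 / (0.014 + 0.118) = 0.19 / 0.132 = 1.4394
k* = 1.4394^(1/0.52) ≈ 2.0146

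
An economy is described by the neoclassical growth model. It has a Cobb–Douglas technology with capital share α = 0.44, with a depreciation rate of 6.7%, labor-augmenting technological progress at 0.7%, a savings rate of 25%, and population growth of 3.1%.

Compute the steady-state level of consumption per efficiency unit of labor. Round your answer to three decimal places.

c* ≈ 1.483

In steady state, investment equals break-even investment: s·k^α = (n + g + δ)·k.
Dividing both sides by k: k^(1−α) = s / (n + g + δ).
k^0.56 = 0.25 / (0.031 + 0.007 + 0.067) = 0.25 / 0.105 = 2.3810
k* = 2.3810^(1/0.56) ≈ 4.7074
y* = (k*)^α = 4.7074^0.44 ≈ 1.9771
c* = (1 − s)·y* = (1 − 0.25) × 1.9771 ≈ 1.4828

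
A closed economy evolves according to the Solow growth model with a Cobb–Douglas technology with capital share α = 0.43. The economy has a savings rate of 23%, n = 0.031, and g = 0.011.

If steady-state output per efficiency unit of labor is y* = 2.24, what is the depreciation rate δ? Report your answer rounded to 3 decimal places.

Steady state requires s·f(k) = (n + g + δ)·k, i.e. s·k^α = (n + g + δ)·k.
Since y* = [s/(n + g + δ)]^(α/(1−α)), we have s/(n + g + δ) = (y*)^((1−α)/α) = 2.24^1.3256 = 2.9127.
Therefore n + g + δ = s / 2.9127 = 0.23 / 2.9127 = 0.0790, so δ = 0.0790 − 0.042 = 0.0370.

δ ≈ 0.037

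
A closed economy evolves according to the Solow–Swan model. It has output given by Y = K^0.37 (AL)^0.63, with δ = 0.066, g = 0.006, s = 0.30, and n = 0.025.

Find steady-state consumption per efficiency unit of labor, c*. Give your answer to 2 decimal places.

Steady state requires s·f(k) = (n + g + δ)·k, i.e. s·k^α = (n + g + δ)·k.
Rearranging, k^(1−α) = s / (n + g + δ).
k^0.63 = 0.30 / (0.025 + 0.006 + 0.066) = 0.30 / 0.097 = 3.0928
k* = 3.0928^(1/0.63) ≈ 6.0026
y* = (k*)^α = 6.0026^0.37 ≈ 1.9408
c* = (1 − s)·y* = (1 − 0.30) × 1.9408 ≈ 1.3586

c* ≈ 1.36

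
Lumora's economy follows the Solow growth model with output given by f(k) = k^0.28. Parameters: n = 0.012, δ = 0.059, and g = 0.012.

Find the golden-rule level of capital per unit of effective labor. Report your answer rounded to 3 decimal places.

k_gold ≈ 5.413

The golden rule sets f'(k) = n + g + δ, i.e. α·k^(α−1) = n + g + δ.
So k^(1−α) = α / (n + g + δ) = 0.28 / 0.083 = 3.3735.
k_gold = 3.3735^(1/0.72) ≈ 5.4131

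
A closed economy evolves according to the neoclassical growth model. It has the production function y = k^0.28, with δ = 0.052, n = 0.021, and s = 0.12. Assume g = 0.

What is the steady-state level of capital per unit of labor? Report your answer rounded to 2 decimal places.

k* ≈ 1.99

Steady state requires s·f(k) = (n + δ)·k, i.e. s·k^α = (n + δ)·k.
Rearranging, k^(1−α) = s / (n + δ).
k^0.72 = 0.12 / (0.021 + 0.052) = 0.12 / 0.073 = 1.6438
k* = 1.6438^(1/0.72) ≈ 1.9943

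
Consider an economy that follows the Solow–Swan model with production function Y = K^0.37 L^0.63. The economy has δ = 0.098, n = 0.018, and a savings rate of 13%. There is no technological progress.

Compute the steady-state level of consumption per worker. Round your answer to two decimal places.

c* = 0.93

Steady state requires s·f(k) = (n + δ)·k, i.e. s·k^α = (n + δ)·k.
Dividing both sides by k: k^(1−α) = s / (n + δ).
k^0.63 = 0.13 / (0.018 + 0.098) = 0.13 / 0.116 = 1.1207
k* = 1.1207^(1/0.63) ≈ 1.1983
y* = (k*)^α = 1.1983^0.37 ≈ 1.0692
c* = (1 − s)·y* = (1 − 0.13) × 1.0692 ≈ 0.9302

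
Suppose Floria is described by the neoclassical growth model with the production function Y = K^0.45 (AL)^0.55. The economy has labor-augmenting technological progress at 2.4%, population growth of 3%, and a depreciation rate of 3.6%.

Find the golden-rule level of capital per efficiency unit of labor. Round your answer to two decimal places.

k_gold ≈ 18.66

The golden rule sets f'(k) = n + g + δ, i.e. α·k^(α−1) = n + g + δ.
So k^(1−α) = α / (n + g + δ) = 0.45 / 0.090 = 5.0000.
k_gold = 5.0000^(1/0.55) ≈ 18.6575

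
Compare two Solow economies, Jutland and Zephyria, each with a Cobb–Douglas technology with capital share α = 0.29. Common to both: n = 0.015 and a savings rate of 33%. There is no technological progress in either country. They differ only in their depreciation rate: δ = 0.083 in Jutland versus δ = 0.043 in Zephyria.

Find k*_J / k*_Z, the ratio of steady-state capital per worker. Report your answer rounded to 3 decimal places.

Steady-state k* = [s/(n + δ)]^(1/(1−α)), so the ratio is [ (s_J/(n + δ)_J) / (s_Z/(n + δ)_Z) ]^1.4085.
s_J/(n + δ)_J = 0.33/0.098 = 3.3673; s_Z/(n + δ)_Z = 0.33/0.058 = 5.6897.
Ratio = (3.3673/5.6897)^1.4085 = 0.5918^1.4085 ≈ 0.4776

k*_J / k*_Z ≈ 0.478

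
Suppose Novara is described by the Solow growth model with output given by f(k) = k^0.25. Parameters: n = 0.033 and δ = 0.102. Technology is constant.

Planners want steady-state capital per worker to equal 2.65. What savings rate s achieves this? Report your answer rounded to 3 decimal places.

s ≈ 0.280

In steady state, investment equals break-even investment: s·k^α = (n + δ)·k.
So s / (n + δ) = (k*)^(1−α) = 2.65^0.75 = 2.0770.
Therefore s = 2.0770 × (n + δ) = 2.0770 × 0.135 = 0.2804.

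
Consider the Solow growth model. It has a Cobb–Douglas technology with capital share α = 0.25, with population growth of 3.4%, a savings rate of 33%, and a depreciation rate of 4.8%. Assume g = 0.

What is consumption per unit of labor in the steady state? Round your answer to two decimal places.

Steady state requires s·f(k) = (n + δ)·k, i.e. s·k^α = (n + δ)·k.
Dividing both sides by k: k^(1−α) = s / (n + δ).
k^0.75 = 0.33 / (0.034 + 0.048) = 0.33 / 0.082 = 4.0244
k* = 4.0244^(1/0.75) ≈ 6.4013
y* = (k*)^α = 6.4013^0.25 ≈ 1.5906
c* = (1 − s)·y* = (1 − 0.33) × 1.5906 ≈ 1.0657

c* ≈ 1.07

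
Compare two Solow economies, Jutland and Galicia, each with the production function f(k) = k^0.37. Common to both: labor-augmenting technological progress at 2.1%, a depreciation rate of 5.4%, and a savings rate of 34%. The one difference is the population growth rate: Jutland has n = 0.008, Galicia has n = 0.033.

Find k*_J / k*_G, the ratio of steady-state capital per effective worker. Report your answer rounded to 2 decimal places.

Steady-state k* = [s/(n + g + δ)]^(1/(1−α)), so the ratio is [ (s_J/(n + g + δ)_J) / (s_G/(n + g + δ)_G) ]^1.5873.
s_J/(n + g + δ)_J = 0.34/0.083 = 4.0964; s_G/(n + g + δ)_G = 0.34/0.108 = 3.1481.
Ratio = (4.0964/3.1481)^1.5873 = 1.3012^1.5873 ≈ 1.5188

k*_J / k*_G ≈ 1.52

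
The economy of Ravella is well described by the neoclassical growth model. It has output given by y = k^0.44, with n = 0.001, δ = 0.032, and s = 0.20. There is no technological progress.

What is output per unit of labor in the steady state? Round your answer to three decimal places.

y* = 4.119

Steady state requires s·f(k) = (n + δ)·k, i.e. s·k^α = (n + δ)·k.
Rearranging, k^(1−α) = s / (n + δ).
k^0.56 = 0.20 / (0.001 + 0.032) = 0.20 / 0.033 = 6.0606
k* = 6.0606^(1/0.56) ≈ 24.9660
y* = (k*)^α = 24.9660^0.44 ≈ 4.1194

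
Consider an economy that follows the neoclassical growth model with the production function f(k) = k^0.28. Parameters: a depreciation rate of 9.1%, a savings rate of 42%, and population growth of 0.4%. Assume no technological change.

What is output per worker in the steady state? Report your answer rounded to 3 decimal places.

In steady state, investment equals break-even investment: s·k^α = (n + δ)·k.
Rearranging, k^(1−α) = s / (n + δ).
k^0.72 = 0.42 / (0.004 + 0.091) = 0.42 / 0.095 = 4.4211
k* = 4.4211^(1/0.72) ≈ 7.8808
y* = (k*)^α = 7.8808^0.28 ≈ 1.7825

y* ≈ 1.783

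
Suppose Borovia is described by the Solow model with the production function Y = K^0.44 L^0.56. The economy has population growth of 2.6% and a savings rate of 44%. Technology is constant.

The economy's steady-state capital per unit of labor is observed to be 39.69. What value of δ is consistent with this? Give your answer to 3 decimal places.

At the steady state, Δk = 0, so s·k^α = (n + δ)·k.
So s / (n + δ) = (k*)^(1−α) = 39.69^0.56 = 7.8571.
Therefore n + δ = s / 7.8571 = 0.44 / 7.8571 = 0.0560, so δ = 0.0560 − 0.026 = 0.0300.

δ ≈ 0.030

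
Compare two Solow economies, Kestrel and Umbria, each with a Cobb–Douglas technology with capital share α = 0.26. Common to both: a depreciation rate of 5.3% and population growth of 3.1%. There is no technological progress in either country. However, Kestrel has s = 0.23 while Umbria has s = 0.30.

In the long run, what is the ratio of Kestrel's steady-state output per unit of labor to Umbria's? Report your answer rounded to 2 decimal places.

Steady-state y* = [s/(n + δ)]^(α/(1−α)), so the ratio is [ (s_K/(n + δ)_K) / (s_U/(n + δ)_U) ]^0.3514.
s_K/(n + δ)_K = 0.23/0.084 = 2.7381; s_U/(n + δ)_U = 0.30/0.084 = 3.5714.
Ratio = (2.7381/3.5714)^0.3514 = 0.7667^0.3514 ≈ 0.9109

ratio ≈ 0.91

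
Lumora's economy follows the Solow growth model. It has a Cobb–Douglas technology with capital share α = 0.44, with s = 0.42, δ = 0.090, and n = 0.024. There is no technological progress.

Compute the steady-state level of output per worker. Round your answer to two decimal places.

Steady state requires s·f(k) = (n + δ)·k, i.e. s·k^α = (n + δ)·k.
Rearranging, k^(1−α) = s / (n + δ).
k^0.56 = 0.42 / (0.024 + 0.090) = 0.42 / 0.114 = 3.6842
k* = 3.6842^(1/0.56) ≈ 10.2642
y* = (k*)^α = 10.2642^0.44 ≈ 2.7860

y* = 2.79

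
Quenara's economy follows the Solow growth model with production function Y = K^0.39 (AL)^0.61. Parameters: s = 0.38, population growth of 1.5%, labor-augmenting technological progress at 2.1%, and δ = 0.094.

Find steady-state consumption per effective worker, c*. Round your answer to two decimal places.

c* ≈ 1.23

At the steady state, Δk = 0, so s·k^α = (n + g + δ)·k.
Dividing both sides by k: k^(1−α) = s / (n + g + δ).
k^0.61 = 0.38 / (0.015 + 0.021 + 0.094) = 0.38 / 0.130 = 2.9231
k* = 2.9231^(1/0.61) ≈ 5.8033
y* = (k*)^α = 5.8033^0.39 ≈ 1.9853
c* = (1 − s)·y* = (1 − 0.38) × 1.9853 ≈ 1.2309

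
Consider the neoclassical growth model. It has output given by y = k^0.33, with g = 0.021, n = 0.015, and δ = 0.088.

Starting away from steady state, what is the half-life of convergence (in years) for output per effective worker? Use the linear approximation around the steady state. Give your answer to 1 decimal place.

Near the steady state the convergence rate is λ = (1 − α)(n + g + δ).
λ = (1 − 0.33) × 0.124 = 0.67 × 0.124 = 0.08308
Half-life = ln 2 / λ = 0.6931 / 0.08308 ≈ 8.34 years

about 8.3 years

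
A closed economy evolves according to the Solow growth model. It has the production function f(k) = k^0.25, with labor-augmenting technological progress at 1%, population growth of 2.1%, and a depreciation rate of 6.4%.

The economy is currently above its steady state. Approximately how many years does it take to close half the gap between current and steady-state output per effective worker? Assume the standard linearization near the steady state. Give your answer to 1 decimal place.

t_½ ≈ 9.7 years

Near the steady state the convergence rate is λ = (1 − α)(n + g + δ).
λ = (1 − 0.25) × 0.095 = 0.75 × 0.095 = 0.07125
Half-life = ln 2 / λ = 0.6931 / 0.07125 ≈ 9.73 years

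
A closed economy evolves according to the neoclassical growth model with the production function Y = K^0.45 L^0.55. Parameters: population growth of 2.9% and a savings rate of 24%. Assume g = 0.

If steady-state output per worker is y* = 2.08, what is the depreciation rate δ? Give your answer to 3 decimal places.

δ ≈ 0.069

In steady state, investment equals break-even investment: s·k^α = (n + δ)·k.
Since y* = [s/(n + δ)]^(α/(1−α)), we have s/(n + δ) = (y*)^((1−α)/α) = 2.08^1.2222 = 2.4476.
Therefore n + δ = s / 2.4476 = 0.24 / 2.4476 = 0.0981, so δ = 0.0981 − 0.029 = 0.0691.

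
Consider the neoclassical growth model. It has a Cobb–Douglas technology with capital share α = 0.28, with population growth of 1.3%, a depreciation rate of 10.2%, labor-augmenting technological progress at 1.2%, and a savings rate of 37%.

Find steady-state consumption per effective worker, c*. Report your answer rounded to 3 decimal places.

In steady state, investment equals break-even investment: s·k^α = (n + g + δ)·k.
Rearranging, k^(1−α) = s / (n + g + δ).
k^0.72 = 0.37 / (0.013 + 0.012 + 0.102) = 0.37 / 0.127 = 2.9134
k* = 2.9134^(1/0.72) ≈ 4.4157
y* = (k*)^α = 4.4157^0.28 ≈ 1.5157
c* = (1 − s)·y* = (1 − 0.37) × 1.5157 ≈ 0.9549

c* = 0.955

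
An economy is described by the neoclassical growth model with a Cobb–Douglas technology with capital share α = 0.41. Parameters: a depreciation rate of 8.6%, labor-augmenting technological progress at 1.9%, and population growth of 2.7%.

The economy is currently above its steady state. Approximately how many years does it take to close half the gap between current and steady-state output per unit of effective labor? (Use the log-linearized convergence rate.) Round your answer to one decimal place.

about 8.9 years

Near the steady state the convergence rate is λ = (1 − α)(n + g + δ).
λ = (1 − 0.41) × 0.132 = 0.59 × 0.132 = 0.07788
Half-life = ln 2 / λ = 0.6931 / 0.07788 ≈ 8.90 years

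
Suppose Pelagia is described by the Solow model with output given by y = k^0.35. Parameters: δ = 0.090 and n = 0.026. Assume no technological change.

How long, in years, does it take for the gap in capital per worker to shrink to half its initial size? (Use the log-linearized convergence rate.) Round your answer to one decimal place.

Near the steady state the convergence rate is λ = (1 − α)(n + δ).
λ = (1 − 0.35) × 0.116 = 0.65 × 0.116 = 0.0754
Half-life = ln 2 / λ = 0.6931 / 0.0754 ≈ 9.19 years

t_½ ≈ 9.2 years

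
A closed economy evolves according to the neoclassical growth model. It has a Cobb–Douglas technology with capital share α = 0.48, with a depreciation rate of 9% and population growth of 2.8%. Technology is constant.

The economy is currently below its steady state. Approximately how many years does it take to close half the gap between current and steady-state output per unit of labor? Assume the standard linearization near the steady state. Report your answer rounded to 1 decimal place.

half-life ≈ 11.3 years

Near the steady state the convergence rate is λ = (1 − α)(n + δ).
λ = (1 − 0.48) × 0.118 = 0.52 × 0.118 = 0.06136
Half-life = ln 2 / λ = 0.6931 / 0.06136 ≈ 11.30 years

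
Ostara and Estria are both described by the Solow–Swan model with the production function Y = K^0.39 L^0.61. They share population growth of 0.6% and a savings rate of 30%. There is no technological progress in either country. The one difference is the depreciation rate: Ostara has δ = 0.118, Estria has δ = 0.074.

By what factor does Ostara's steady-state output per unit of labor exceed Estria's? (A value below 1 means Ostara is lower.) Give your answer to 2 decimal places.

Steady-state y* = [s/(n + δ)]^(α/(1−α)), so the ratio is [ (s_O/(n + δ)_O) / (s_E/(n + δ)_E) ]^0.6393.
s_O/(n + δ)_O = 0.30/0.124 = 2.4194; s_E/(n + δ)_E = 0.30/0.080 = 3.7500.
Ratio = (2.4194/3.7500)^0.6393 = 0.6452^0.6393 ≈ 0.7557

y*_O / y*_E ≈ 0.76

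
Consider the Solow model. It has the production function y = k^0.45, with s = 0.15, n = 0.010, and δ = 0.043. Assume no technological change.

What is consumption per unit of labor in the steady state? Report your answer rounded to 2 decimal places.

c* ≈ 1.99

At the steady state, Δk = 0, so s·k^α = (n + δ)·k.
Dividing both sides by k: k^(1−α) = s / (n + δ).
k^0.55 = 0.15 / (0.010 + 0.043) = 0.15 / 0.053 = 2.8302
k* = 2.8302^(1/0.55) ≈ 6.6296
y* = (k*)^α = 6.6296^0.45 ≈ 2.3424
c* = (1 − s)·y* = (1 − 0.15) × 2.3424 ≈ 1.9910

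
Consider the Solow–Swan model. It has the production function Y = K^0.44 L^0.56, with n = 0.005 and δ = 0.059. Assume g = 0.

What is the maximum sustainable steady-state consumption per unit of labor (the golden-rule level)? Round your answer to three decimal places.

At the golden rule, f'(k) = n + δ, so α·k^(α−1) = n + δ and k_gold = (α/(n + δ))^(1/(1−α)).
k_gold = (0.44/0.064)^(1/0.56) = 6.8750^1.7857 ≈ 31.2693
c_gold = f(k_gold) − (n + δ)·k_gold = 4.5483 − 0.064×31.2693 ≈ 2.5471

c_gold ≈ 2.547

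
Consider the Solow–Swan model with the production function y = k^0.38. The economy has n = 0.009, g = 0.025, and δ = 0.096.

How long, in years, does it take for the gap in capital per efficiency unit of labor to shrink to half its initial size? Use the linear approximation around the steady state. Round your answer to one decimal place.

Near the steady state the convergence rate is λ = (1 − α)(n + g + δ).
λ = (1 − 0.38) × 0.130 = 0.62 × 0.130 = 0.0806
Half-life = ln 2 / λ = 0.6931 / 0.0806 ≈ 8.60 years

about 8.6 years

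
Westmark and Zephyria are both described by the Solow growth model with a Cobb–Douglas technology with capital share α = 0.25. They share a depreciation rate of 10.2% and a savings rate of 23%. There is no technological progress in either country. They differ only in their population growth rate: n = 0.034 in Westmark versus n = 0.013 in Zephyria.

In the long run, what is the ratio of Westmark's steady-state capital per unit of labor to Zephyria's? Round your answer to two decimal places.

ratio ≈ 0.80

Steady-state k* = [s/(n + δ)]^(1/(1−α)), so the ratio is [ (s_W/(n + δ)_W) / (s_Z/(n + δ)_Z) ]^1.3333.
s_W/(n + δ)_W = 0.23/0.136 = 1.6912; s_Z/(n + δ)_Z = 0.23/0.115 = 2.0000.
Ratio = (1.6912/2.0000)^1.3333 = 0.8456^1.3333 ≈ 0.7996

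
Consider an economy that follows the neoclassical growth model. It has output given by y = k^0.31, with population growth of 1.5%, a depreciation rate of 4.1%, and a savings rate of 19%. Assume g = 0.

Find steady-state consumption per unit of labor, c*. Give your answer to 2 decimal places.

c* ≈ 1.40

Steady state requires s·f(k) = (n + δ)·k, i.e. s·k^α = (n + δ)·k.
Rearranging, k^(1−α) = s / (n + δ).
k^0.69 = 0.19 / (0.015 + 0.041) = 0.19 / 0.056 = 3.3929
k* = 3.3929^(1/0.69) ≈ 5.8741
y* = (k*)^α = 5.8741^0.31 ≈ 1.7313
c* = (1 − s)·y* = (1 − 0.19) × 1.7313 ≈ 1.4024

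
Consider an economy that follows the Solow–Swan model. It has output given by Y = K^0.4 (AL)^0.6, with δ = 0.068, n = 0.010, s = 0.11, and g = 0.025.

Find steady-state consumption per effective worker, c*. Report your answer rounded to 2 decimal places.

In steady state, investment equals break-even investment: s·k^α = (n + g + δ)·k.
Dividing both sides by k: k^(1−α) = s / (n + g + δ).
k^0.6 = 0.11 / (0.010 + 0.025 + 0.068) = 0.11 / 0.103 = 1.0680
k* = 1.0680^(1/0.6) ≈ 1.1159
y* = (k*)^α = 1.1159^0.4 ≈ 1.0448
c* = (1 − s)·y* = (1 − 0.11) × 1.0448 ≈ 0.9299

c* ≈ 0.93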